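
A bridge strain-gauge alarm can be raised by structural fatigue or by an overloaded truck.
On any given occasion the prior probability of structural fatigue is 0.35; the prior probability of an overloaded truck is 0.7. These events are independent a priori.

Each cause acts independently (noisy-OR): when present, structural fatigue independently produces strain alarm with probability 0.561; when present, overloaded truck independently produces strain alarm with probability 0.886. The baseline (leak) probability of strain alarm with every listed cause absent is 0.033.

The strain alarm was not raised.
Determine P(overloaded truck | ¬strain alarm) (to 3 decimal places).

Under noisy-OR, P(strain alarm | causes) = 1 − (1−0.033)·∏(1−qᵢ) over the active causes.
For the numerator, keep only overloaded truck=true terms: 0.050158 + 0.011857 = 0.062015
Denominator P(¬strain alarm): 0.967*0.65*0.3 + 0.110238*0.65*0.7 + 0.424513*0.35*0.3 + 0.048394*0.35*0.7 = 0.295154
Posterior = 0.062015 / 0.295154 ≈ 0.210

P(overloaded truck | ¬strain alarm) ≈ 0.210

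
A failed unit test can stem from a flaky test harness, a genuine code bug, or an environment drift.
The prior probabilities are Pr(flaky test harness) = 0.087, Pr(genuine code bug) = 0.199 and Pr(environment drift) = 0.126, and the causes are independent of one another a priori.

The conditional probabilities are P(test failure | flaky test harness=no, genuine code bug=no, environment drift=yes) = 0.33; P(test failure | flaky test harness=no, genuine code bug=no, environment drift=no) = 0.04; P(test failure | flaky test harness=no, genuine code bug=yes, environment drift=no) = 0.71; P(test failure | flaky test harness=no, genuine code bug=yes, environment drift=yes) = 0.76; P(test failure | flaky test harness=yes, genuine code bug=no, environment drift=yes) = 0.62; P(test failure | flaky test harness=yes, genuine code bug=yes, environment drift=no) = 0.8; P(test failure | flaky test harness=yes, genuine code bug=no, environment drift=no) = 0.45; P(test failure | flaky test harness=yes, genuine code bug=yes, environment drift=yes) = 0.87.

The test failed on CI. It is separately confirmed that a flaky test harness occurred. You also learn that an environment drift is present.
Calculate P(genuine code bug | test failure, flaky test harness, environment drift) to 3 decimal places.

Enumerate both values of genuine code bug and weight by the priors:
  P(test failure | flaky test harness, environment drift) = 0.62·0.801 + 0.87·0.199
        = 0.496620 + 0.173130 = 0.669750
Keeping only the genuine code bug-present terms gives 0.173130, so
  P(genuine code bug | test failure, flaky test harness, environment drift) = 0.173130 / 0.669750 ≈ 0.258

P(genuine code bug | test failure, flaky test harness, environment drift) ≈ 0.258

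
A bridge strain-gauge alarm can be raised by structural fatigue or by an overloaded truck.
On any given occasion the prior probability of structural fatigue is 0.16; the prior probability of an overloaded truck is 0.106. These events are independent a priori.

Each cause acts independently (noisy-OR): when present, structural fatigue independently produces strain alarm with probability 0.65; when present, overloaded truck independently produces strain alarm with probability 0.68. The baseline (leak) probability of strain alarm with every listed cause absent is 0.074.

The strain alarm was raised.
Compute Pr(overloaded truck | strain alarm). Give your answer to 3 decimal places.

Pr(overloaded truck | strain alarm) ≈ 0.338

Under noisy-OR, P(strain alarm | causes) = 1 − (1−0.074)·∏(1−qᵢ) over the active causes.
P(strain alarm) = 0.074*0.84*0.894 + 0.70368*0.84*0.106 + 0.6759*0.16*0.894 + 0.896288*0.16*0.106 = 0.055571 + 0.062656 + 0.096681 + 0.015201 = 0.230109
Restricting to configurations with overloaded truck present: 0.062656 + 0.015201 = 0.077857.
So P(overloaded truck | strain alarm) = 0.077857/0.230109 ≈ 0.338.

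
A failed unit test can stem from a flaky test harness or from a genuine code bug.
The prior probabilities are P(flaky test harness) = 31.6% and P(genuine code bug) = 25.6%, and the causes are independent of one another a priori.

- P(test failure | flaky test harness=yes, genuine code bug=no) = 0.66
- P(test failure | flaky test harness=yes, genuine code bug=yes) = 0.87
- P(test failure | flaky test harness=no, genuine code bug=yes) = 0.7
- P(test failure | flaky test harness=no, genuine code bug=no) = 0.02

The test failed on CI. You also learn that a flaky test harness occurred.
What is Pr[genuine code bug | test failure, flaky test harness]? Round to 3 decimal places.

Sum P(test failure|·) weighted by the priors over both values of genuine code bug:
  P(test failure | flaky test harness) = 0.66×0.744 + 0.87×0.256
        = 0.491040 + 0.222720 = 0.713760
Configurations with genuine code bug contribute 0.222720, so
  P(genuine code bug | test failure, flaky test harness) = 0.222720 / 0.713760 ≈ 0.312

Pr[genuine code bug | test failure, flaky test harness] ≈ 0.312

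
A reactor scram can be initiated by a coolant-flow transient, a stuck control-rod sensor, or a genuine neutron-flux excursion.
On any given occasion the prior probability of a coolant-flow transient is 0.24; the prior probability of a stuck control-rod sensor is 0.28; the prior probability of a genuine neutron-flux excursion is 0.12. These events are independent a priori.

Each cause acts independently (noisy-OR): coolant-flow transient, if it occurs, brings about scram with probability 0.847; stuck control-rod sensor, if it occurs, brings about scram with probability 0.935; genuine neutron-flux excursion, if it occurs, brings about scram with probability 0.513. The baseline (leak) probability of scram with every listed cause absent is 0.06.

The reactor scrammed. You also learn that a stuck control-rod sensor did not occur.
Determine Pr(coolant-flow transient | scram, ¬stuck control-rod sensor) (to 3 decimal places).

Pr(coolant-flow transient | scram, ¬stuck control-rod sensor) ≈ 0.699

Under noisy-OR, P(scram | causes) = 1 − (1−0.06)·∏(1−qᵢ) over the active causes.
P(scram | ¬stuck control-rod sensor) = 0.06×0.76×0.88 + 0.54222×0.76×0.12 + 0.85618×0.24×0.88 + 0.92996×0.24×0.12 = 0.040128 + 0.049450 + 0.180825 + 0.026783 = 0.297186
The coolant-flow transient-present share is 0.180825 + 0.026783 = 0.207608.
Hence the posterior is 0.207608/0.297186 ≈ 0.699.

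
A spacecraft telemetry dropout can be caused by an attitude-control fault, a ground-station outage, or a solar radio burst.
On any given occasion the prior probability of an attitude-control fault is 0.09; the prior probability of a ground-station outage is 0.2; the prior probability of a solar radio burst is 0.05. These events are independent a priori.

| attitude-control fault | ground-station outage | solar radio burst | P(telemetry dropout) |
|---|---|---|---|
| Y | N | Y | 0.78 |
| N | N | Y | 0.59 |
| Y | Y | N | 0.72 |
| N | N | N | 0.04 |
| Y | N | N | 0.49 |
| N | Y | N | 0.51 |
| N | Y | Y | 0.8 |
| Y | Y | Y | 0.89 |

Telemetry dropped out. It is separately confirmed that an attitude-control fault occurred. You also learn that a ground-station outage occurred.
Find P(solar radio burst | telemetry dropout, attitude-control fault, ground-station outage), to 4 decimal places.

Sum P(telemetry dropout|·) weighted by the priors over both values of solar radio burst:
  P(telemetry dropout | attitude-control fault, ground-station outage) = 0.72*0.95 + 0.89*0.05
        = 0.684000 + 0.044500 = 0.728500
Keeping only the solar radio burst-present terms gives 0.044500, so
  P(solar radio burst | telemetry dropout, attitude-control fault, ground-station outage) = 0.044500 / 0.728500 ≈ 0.0611

P(solar radio burst | telemetry dropout, attitude-control fault, ground-station outage) ≈ 0.0611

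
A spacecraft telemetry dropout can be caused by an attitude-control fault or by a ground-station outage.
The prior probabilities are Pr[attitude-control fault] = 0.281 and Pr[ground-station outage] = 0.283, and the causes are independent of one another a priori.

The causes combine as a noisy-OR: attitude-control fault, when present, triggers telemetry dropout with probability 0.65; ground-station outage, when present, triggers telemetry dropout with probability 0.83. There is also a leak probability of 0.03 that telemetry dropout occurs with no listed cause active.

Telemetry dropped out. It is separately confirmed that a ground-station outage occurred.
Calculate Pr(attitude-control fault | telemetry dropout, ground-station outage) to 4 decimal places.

Under noisy-OR, P(telemetry dropout | causes) = 1 − (1−0.03)·∏(1−qᵢ) over the active causes.
P(telemetry dropout | ground-station outage) = 0.8351×0.719 + 0.942285×0.281 = 0.600437 + 0.264782 = 0.865219
Of this, 0.264782 comes from 0.942285×0.281 (the attitude-control fault=true cases).
P(attitude-control fault | telemetry dropout, ground-station outage) = 0.264782 / 0.865219 ≈ 0.3060

Pr(attitude-control fault | telemetry dropout, ground-station outage) ≈ 0.3060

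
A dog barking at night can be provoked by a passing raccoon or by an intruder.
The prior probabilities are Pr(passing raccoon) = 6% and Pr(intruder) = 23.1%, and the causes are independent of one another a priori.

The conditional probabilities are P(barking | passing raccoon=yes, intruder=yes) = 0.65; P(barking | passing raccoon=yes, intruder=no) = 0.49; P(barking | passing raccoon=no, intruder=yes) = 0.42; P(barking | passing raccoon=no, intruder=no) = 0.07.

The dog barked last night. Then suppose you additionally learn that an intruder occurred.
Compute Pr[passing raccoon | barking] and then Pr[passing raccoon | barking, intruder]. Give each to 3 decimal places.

Pr[passing raccoon | barking] ≈ 0.182; Pr[passing raccoon | barking, intruder] ≈ 0.090

For the numerator, keep only passing raccoon=true terms: 0.022609 + 0.009009 = 0.031618
The normalizing constant is 0.07×0.94×0.769 + 0.42×0.94×0.231 + 0.49×0.06×0.769 + 0.65×0.06×0.231 = 0.173417
Posterior = 0.031618 / 0.173417 ≈ 0.182

With the extra evidence:
Sum P(barking|·) weighted by the priors over both values of passing raccoon:
  P(barking | intruder) = 0.42*0.94 + 0.65*0.06
        = 0.394800 + 0.039000 = 0.433800
Keeping only the passing raccoon-present terms gives 0.039000, so
  P(passing raccoon | barking, intruder) = 0.039000 / 0.433800 ≈ 0.090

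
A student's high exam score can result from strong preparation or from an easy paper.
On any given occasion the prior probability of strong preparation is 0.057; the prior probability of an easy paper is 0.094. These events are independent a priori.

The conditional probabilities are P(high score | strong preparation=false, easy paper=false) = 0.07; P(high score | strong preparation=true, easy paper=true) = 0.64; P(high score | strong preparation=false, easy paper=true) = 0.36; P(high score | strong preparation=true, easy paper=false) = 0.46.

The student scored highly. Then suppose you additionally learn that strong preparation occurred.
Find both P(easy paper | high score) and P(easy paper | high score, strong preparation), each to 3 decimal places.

By total probability over the 4 (strong preparation, easy paper) configurations:
  P(high score) = 0.07·0.943·0.906 + 0.36·0.943·0.094 + 0.46·0.057·0.906 + 0.64·0.057·0.094
        = 0.059805 + 0.031911 + 0.023755 + 0.003429 = 0.118900
The terms with easy paper present sum to 0.035340, so
  P(easy paper | high score) = 0.035340 / 0.118900 ≈ 0.297

With the extra evidence:
P(high score | strong preparation) = 0.46·0.906 + 0.64·0.094 = 0.416760 + 0.060160 = 0.476920
Restricting to configurations with easy paper present: 0.64·0.094 = 0.060160.
P(easy paper | high score, strong preparation) = 0.060160 / 0.476920 ≈ 0.126
— strong preparation explains away the evidence for easy paper.

P(easy paper | high score) ≈ 0.297; P(easy paper | high score, strong preparation) ≈ 0.126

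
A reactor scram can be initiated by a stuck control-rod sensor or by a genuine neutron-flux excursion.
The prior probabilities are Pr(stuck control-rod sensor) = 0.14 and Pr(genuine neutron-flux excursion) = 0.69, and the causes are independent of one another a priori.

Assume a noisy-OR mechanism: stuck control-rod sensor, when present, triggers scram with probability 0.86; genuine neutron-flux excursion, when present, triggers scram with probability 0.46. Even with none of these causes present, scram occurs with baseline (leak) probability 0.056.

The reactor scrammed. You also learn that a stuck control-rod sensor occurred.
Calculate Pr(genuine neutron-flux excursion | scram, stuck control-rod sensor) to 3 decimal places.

Under noisy-OR, P(scram | causes) = 1 − (1−0.056)·∏(1−qᵢ) over the active causes.
Sum P(scram|·) weighted by the priors over both values of genuine neutron-flux excursion:
  P(scram | stuck control-rod sensor) = 0.86784×0.31 + 0.928634×0.69
        = 0.269030 + 0.640757 = 0.909787
Keeping only the genuine neutron-flux excursion-present terms gives 0.640757, so
  P(genuine neutron-flux excursion | scram, stuck control-rod sensor) = 0.640757 / 0.909787 ≈ 0.704

Pr(genuine neutron-flux excursion | scram, stuck control-rod sensor) ≈ 0.704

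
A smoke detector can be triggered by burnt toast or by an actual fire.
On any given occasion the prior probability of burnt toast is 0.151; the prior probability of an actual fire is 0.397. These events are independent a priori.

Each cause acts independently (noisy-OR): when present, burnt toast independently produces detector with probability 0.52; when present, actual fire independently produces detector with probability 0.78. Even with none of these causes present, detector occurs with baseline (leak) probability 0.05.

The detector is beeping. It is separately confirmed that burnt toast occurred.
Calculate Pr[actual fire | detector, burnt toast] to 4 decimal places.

Under noisy-OR, P(detector | causes) = 1 − (1−0.05)·∏(1−qᵢ) over the active causes.
Weight on actual fire=true, given the evidence: 0.89968×0.397 = 0.357173
Denominator P(detector | burnt toast): 0.544×0.603 + 0.89968×0.397 = 0.685205
P(actual fire | detector, burnt toast) = 0.357173/0.685205 ≈ 0.5213

Pr[actual fire | detector, burnt toast] ≈ 0.5213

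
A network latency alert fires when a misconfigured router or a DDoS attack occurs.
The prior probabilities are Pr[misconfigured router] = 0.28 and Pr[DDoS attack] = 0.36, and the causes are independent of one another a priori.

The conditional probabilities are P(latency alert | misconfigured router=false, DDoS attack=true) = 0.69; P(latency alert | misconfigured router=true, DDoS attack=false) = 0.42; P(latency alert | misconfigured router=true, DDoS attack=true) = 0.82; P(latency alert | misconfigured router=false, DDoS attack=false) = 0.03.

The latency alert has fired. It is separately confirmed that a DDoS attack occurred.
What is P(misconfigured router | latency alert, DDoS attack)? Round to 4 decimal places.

P(misconfigured router | latency alert, DDoS attack) ≈ 0.3161

Weight on misconfigured router=true, given the evidence: 0.82·0.28 = 0.229600
Denominator P(latency alert | DDoS attack): 0.69·0.72 + 0.82·0.28 = 0.726400
Posterior = 0.229600 / 0.726400 ≈ 0.3161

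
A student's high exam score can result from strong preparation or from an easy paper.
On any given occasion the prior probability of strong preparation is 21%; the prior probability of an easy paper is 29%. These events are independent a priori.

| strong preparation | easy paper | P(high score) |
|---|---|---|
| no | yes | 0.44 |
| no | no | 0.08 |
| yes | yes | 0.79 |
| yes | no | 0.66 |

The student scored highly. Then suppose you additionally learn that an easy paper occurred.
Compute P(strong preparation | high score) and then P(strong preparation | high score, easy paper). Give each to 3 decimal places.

P(strong preparation | high score) ≈ 0.501; P(strong preparation | high score, easy paper) ≈ 0.323

Sum P(high score|·) weighted by the priors over the 4 (strong preparation, easy paper) configurations:
  P(high score) = 0.08*0.79*0.71 + 0.44*0.79*0.29 + 0.66*0.21*0.71 + 0.79*0.21*0.29
        = 0.044872 + 0.100804 + 0.098406 + 0.048111 = 0.292193
Configurations with strong preparation contribute 0.146517, so
  P(strong preparation | high score) = 0.146517 / 0.292193 ≈ 0.501

With the extra evidence:
P(high score | easy paper) = 0.44*0.79 + 0.79*0.21 = 0.347600 + 0.165900 = 0.513500
The strong preparation-present share is 0.79*0.21 = 0.165900.
Hence the posterior is 0.165900/0.513500 ≈ 0.323.
This is intercausal reasoning (explaining away): once easy paper accounts for the high score, strong preparation becomes less likely.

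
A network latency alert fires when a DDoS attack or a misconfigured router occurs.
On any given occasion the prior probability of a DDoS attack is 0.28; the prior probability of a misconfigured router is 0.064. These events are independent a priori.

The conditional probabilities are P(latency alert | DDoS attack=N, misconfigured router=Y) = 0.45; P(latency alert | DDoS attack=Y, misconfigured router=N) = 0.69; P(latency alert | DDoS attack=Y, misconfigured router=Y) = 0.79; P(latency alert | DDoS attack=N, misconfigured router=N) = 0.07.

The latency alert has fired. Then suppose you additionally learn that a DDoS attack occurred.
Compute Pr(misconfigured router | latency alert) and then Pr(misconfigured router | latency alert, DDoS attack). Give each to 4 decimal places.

Pr(misconfigured router | latency alert) ≈ 0.1327; Pr(misconfigured router | latency alert, DDoS attack) ≈ 0.0726

P(latency alert) = 0.07·0.72·0.936 + 0.45·0.72·0.064 + 0.69·0.28·0.936 + 0.79·0.28·0.064 = 0.047174 + 0.020736 + 0.180835 + 0.014157 = 0.262902
Of this, 0.034893 comes from 0.020736 + 0.014157 (the misconfigured router=true cases).
Hence the posterior is 0.034893/0.262902 ≈ 0.1327.

With the extra evidence:
Numerator (weight on configurations with misconfigured router): 0.79·0.064 = 0.050560
The normalizing constant is 0.69·0.936 + 0.79·0.064 = 0.696400
Posterior = 0.050560 / 0.696400 ≈ 0.0726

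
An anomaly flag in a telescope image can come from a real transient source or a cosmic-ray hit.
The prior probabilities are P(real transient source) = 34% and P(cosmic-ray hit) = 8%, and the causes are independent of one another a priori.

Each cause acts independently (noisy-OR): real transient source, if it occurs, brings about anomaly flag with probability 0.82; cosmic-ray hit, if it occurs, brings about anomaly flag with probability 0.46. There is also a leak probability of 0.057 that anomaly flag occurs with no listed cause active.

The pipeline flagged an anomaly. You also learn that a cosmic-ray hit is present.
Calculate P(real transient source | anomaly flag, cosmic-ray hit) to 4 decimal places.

Under noisy-OR, P(anomaly flag | causes) = 1 − (1−0.057)·∏(1−qᵢ) over the active causes.
Enumerate both values of real transient source and weight by the priors:
  P(anomaly flag | cosmic-ray hit) = 0.49078×0.66 + 0.90834×0.34
        = 0.323915 + 0.308836 = 0.632751
The terms with real transient source present sum to 0.308836, so
  P(real transient source | anomaly flag, cosmic-ray hit) = 0.308836 / 0.632751 ≈ 0.4881

P(real transient source | anomaly flag, cosmic-ray hit) ≈ 0.4881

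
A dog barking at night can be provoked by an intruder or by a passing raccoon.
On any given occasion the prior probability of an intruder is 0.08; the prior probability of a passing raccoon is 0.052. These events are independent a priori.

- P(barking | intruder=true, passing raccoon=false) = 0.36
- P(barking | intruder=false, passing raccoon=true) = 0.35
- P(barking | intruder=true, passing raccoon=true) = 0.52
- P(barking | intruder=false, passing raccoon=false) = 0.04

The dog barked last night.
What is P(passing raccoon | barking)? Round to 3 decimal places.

P(passing raccoon | barking) ≈ 0.233

Enumerate the 4 (intruder, passing raccoon) configurations and weight by the priors:
  P(barking) = 0.04·0.92·0.948 + 0.35·0.92·0.052 + 0.36·0.08·0.948 + 0.52·0.08·0.052
        = 0.034886 + 0.016744 + 0.027302 + 0.002163 = 0.081095
Keeping only the passing raccoon-present terms gives 0.018907, so
  P(passing raccoon | barking) = 0.018907 / 0.081095 ≈ 0.233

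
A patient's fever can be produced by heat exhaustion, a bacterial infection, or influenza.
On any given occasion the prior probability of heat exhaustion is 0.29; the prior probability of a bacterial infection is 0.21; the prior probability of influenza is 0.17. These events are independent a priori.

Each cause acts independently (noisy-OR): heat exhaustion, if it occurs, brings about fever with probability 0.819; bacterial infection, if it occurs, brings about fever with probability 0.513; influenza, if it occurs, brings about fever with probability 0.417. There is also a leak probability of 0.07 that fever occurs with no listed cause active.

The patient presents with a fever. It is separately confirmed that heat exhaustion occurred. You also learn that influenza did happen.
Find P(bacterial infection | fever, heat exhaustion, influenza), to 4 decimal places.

P(bacterial infection | fever, heat exhaustion, influenza) ≈ 0.2192

Under noisy-OR, P(fever | causes) = 1 − (1−0.07)·∏(1−qᵢ) over the active causes.
For the numerator, keep only bacterial infection=true terms: 0.952208×0.21 = 0.199964
The normalizing constant is 0.901864×0.79 + 0.952208×0.21 = 0.912437
P(bacterial infection | fever, heat exhaustion, influenza) = 0.199964/0.912437 ≈ 0.2192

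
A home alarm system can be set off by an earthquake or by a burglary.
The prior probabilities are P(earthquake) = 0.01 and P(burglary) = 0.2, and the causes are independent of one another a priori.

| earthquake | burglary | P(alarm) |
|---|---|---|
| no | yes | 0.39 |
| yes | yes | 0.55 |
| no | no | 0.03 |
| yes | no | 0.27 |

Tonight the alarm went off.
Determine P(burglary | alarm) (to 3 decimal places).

P(burglary | alarm) ≈ 0.751

P(alarm) = 0.03·0.99·0.8 + 0.39·0.99·0.2 + 0.27·0.01·0.8 + 0.55·0.01·0.2 = 0.023760 + 0.077220 + 0.002160 + 0.001100 = 0.104240
Restricting to configurations with burglary present: 0.077220 + 0.001100 = 0.078320.
So P(burglary | alarm) = 0.078320/0.104240 ≈ 0.751.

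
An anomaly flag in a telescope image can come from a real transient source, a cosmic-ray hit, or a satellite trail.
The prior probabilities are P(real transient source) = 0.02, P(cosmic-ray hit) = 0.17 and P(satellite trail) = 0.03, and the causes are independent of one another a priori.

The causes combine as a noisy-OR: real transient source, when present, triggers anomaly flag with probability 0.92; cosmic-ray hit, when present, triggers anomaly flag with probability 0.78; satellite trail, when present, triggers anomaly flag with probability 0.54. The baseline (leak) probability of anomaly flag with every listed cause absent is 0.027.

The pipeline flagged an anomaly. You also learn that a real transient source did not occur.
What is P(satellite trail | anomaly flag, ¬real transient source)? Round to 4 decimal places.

P(satellite trail | anomaly flag, ¬real transient source) ≈ 0.1082

Under noisy-OR, P(anomaly flag | causes) = 1 − (1−0.027)·∏(1−qᵢ) over the active causes.
Sum P(anomaly flag|·) weighted by the priors over the 4 (cosmic-ray hit, satellite trail) configurations:
  P(anomaly flag | ¬real transient source) = 0.027·0.83·0.97 + 0.55242·0.83·0.03 + 0.78594·0.17·0.97 + 0.901532·0.17·0.03
        = 0.021738 + 0.013755 + 0.129602 + 0.004598 = 0.169693
Configurations with satellite trail contribute 0.018353, so
  P(satellite trail | anomaly flag, ¬real transient source) = 0.018353 / 0.169693 ≈ 0.1082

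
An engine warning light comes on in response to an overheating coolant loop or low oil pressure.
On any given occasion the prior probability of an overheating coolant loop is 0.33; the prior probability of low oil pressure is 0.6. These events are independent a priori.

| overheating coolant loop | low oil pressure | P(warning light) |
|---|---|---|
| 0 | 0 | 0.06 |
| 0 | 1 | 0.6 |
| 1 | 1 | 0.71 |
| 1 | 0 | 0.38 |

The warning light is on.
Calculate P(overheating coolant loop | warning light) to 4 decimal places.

P(overheating coolant loop | warning light) ≈ 0.4257

For the numerator, keep only overheating coolant loop=true terms: 0.050160 + 0.140580 = 0.190740
Denominator P(warning light): 0.06×0.67×0.4 + 0.6×0.67×0.6 + 0.38×0.33×0.4 + 0.71×0.33×0.6 = 0.448020
P(overheating coolant loop | warning light) = 0.190740/0.448020 ≈ 0.4257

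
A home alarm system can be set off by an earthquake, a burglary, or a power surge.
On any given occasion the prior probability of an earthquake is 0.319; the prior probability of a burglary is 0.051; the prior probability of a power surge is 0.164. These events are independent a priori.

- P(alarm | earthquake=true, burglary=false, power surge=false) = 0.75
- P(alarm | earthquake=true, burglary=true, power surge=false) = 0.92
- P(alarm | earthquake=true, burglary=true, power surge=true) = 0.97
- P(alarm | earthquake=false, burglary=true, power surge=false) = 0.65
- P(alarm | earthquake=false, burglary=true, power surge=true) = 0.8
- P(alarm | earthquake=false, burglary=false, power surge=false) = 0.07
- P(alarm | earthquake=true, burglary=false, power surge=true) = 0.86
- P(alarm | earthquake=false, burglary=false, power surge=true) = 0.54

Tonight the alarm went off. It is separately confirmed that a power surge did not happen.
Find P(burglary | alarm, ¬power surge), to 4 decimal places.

By total probability over the 4 (earthquake, burglary) configurations:
  P(alarm | ¬power surge) = 0.07×0.681×0.949 + 0.65×0.681×0.051 + 0.75×0.319×0.949 + 0.92×0.319×0.051
        = 0.045239 + 0.022575 + 0.227048 + 0.014967 = 0.309829
The terms with burglary present sum to 0.037542, so
  P(burglary | alarm, ¬power surge) = 0.037542 / 0.309829 ≈ 0.1212

P(burglary | alarm, ¬power surge) ≈ 0.1212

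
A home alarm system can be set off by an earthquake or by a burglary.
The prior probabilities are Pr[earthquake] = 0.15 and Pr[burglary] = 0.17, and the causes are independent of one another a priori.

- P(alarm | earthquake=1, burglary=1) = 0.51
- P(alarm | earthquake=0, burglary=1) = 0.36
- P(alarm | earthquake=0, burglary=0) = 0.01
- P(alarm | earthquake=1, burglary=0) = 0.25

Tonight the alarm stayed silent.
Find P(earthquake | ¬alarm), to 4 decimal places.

Enumerate the 4 (earthquake, burglary) configurations and weight by the priors:
  P(¬alarm) = 0.99·0.85·0.83 + 0.64·0.85·0.17 + 0.75·0.15·0.83 + 0.49·0.15·0.17
        = 0.698445 + 0.092480 + 0.093375 + 0.012495 = 0.896795
Configurations with earthquake contribute 0.105870, so
  P(earthquake | ¬alarm) = 0.105870 / 0.896795 ≈ 0.1181

P(earthquake | ¬alarm) ≈ 0.1181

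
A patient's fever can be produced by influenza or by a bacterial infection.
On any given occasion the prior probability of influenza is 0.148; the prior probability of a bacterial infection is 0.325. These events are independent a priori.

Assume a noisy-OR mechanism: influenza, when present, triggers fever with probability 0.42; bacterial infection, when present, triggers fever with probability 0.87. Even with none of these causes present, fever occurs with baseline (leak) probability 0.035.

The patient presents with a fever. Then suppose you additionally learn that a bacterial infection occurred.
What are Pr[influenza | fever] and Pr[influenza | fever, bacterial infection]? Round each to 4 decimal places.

Pr[influenza | fever] ≈ 0.2525; Pr[influenza | fever, bacterial infection] ≈ 0.1555

Under noisy-OR, P(fever | causes) = 1 − (1−0.035)·∏(1−qᵢ) over the active causes.
P(fever) = 0.035*0.852*0.675 + 0.87455*0.852*0.325 + 0.4403*0.148*0.675 + 0.927239*0.148*0.325 = 0.020129 + 0.242163 + 0.043986 + 0.044600 = 0.350878
Restricting to configurations with influenza present: 0.043986 + 0.044600 = 0.088586.
P(influenza | fever) = 0.088586 / 0.350878 ≈ 0.2525

Now also conditioning on bacterial infection=true:
Enumerate both values of influenza and weight by the priors:
  P(fever | bacterial infection) = 0.87455*0.852 + 0.927239*0.148
        = 0.745117 + 0.137231 = 0.882348
The terms with influenza present sum to 0.137231, so
  P(influenza | fever, bacterial infection) = 0.137231 / 0.882348 ≈ 0.1555
Conditioning on bacterial infection lowers the posterior on influenza: the classic explaining-away effect in a common-effect structure.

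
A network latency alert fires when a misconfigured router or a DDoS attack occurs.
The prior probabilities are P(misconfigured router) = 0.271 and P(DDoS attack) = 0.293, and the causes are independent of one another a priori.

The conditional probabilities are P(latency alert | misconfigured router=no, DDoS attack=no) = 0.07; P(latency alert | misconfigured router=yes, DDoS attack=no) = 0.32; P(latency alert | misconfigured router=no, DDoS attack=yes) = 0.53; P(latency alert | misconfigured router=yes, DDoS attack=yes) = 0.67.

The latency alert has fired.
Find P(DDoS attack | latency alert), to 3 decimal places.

P(DDoS attack | latency alert) ≈ 0.631

P(latency alert) = 0.07*0.729*0.707 + 0.53*0.729*0.293 + 0.32*0.271*0.707 + 0.67*0.271*0.293 = 0.036078 + 0.113206 + 0.061311 + 0.053200 = 0.263795
Of this, 0.166406 comes from 0.113206 + 0.053200 (the DDoS attack=true cases).
Hence the posterior is 0.166406/0.263795 ≈ 0.631.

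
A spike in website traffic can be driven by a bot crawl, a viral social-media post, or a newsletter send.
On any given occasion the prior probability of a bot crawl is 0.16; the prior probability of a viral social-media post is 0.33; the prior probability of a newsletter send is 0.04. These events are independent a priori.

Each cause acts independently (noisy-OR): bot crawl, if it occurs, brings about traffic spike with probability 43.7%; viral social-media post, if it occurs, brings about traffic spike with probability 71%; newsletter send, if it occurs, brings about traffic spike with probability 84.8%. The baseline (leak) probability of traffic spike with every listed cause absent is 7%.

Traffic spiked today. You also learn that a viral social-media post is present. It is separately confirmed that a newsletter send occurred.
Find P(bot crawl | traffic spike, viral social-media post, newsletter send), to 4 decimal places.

P(bot crawl | traffic spike, viral social-media post, newsletter send) ≈ 0.1625

Under noisy-OR, P(traffic spike | causes) = 1 − (1−0.07)·∏(1−qᵢ) over the active causes.
Weight on bot crawl=true, given the evidence: 0.97692×0.16 = 0.156307
Normalizer over all consistent configurations: 0.959006×0.84 + 0.97692×0.16 = 0.961872
P(bot crawl | traffic spike, viral social-media post, newsletter send) = 0.156307/0.961872 ≈ 0.1625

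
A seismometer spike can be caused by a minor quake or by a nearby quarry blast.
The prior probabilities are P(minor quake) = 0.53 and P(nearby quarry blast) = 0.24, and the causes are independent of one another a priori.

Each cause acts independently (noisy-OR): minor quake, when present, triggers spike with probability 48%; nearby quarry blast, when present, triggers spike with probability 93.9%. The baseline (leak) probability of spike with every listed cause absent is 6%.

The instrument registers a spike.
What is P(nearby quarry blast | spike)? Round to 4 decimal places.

P(nearby quarry blast | spike) ≈ 0.5026

Under noisy-OR, P(spike | causes) = 1 − (1−0.06)·∏(1−qᵢ) over the active causes.
By total probability over the 4 (minor quake, nearby quarry blast) configurations:
  P(spike) = 0.06×0.47×0.76 + 0.94266×0.47×0.24 + 0.5112×0.53×0.76 + 0.970183×0.53×0.24
        = 0.021432 + 0.106332 + 0.205911 + 0.123407 = 0.457082
The terms with nearby quarry blast present sum to 0.229739, so
  P(nearby quarry blast | spike) = 0.229739 / 0.457082 ≈ 0.5026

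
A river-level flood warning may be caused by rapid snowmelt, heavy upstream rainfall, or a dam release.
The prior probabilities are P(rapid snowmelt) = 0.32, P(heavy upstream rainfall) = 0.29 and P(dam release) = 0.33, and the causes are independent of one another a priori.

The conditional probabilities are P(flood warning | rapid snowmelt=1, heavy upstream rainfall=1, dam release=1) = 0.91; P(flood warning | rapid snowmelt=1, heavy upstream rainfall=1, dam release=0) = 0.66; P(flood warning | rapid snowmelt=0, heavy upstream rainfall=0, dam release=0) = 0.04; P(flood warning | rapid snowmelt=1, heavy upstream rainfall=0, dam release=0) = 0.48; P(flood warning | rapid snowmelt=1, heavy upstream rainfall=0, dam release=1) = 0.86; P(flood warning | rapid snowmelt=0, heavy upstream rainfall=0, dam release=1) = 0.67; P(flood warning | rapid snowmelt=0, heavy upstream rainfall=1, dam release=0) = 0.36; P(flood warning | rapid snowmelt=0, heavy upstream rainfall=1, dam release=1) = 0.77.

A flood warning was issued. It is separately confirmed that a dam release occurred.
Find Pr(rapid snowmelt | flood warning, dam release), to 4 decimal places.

Pr(rapid snowmelt | flood warning, dam release) ≈ 0.3706

P(flood warning | dam release) = 0.67·0.68·0.71 + 0.77·0.68·0.29 + 0.86·0.32·0.71 + 0.91·0.32·0.29 = 0.323476 + 0.151844 + 0.195392 + 0.084448 = 0.755160
The rapid snowmelt-present share is 0.195392 + 0.084448 = 0.279840.
P(rapid snowmelt | flood warning, dam release) = 0.279840 / 0.755160 ≈ 0.3706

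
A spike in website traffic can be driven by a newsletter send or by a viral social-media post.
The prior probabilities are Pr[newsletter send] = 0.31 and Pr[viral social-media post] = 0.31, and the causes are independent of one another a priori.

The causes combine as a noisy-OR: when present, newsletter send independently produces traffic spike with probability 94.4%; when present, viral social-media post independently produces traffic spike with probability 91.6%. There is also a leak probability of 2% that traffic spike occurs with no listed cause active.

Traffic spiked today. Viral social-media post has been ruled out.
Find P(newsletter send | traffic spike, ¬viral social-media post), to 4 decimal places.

P(newsletter send | traffic spike, ¬viral social-media post) ≈ 0.9550

Under noisy-OR, P(traffic spike | causes) = 1 − (1−0.02)·∏(1−qᵢ) over the active causes.
For the numerator, keep only newsletter send=true terms: 0.94512×0.31 = 0.292987
Normalizer over all consistent configurations: 0.02×0.69 + 0.94512×0.31 = 0.306787
P(newsletter send | traffic spike, ¬viral social-media post) = 0.292987/0.306787 ≈ 0.9550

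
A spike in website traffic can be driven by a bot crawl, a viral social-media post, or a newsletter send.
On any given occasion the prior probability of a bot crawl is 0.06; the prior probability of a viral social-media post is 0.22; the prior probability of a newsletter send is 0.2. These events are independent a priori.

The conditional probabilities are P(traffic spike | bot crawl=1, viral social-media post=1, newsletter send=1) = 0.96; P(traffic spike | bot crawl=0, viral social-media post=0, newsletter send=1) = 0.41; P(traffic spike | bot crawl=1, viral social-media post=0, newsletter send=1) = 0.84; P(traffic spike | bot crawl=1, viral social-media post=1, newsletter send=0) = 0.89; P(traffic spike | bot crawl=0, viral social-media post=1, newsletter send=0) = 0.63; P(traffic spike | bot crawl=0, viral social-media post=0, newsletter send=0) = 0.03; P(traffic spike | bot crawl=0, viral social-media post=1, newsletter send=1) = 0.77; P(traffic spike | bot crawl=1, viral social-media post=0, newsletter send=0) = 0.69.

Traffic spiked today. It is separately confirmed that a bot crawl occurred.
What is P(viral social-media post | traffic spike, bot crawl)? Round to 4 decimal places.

P(viral social-media post | traffic spike, bot crawl) ≈ 0.2615

P(traffic spike | bot crawl) = 0.69·0.78·0.8 + 0.84·0.78·0.2 + 0.89·0.22·0.8 + 0.96·0.22·0.2 = 0.430560 + 0.131040 + 0.156640 + 0.042240 = 0.760480
Restricting to configurations with viral social-media post present: 0.156640 + 0.042240 = 0.198880.
Hence the posterior is 0.198880/0.760480 ≈ 0.2615.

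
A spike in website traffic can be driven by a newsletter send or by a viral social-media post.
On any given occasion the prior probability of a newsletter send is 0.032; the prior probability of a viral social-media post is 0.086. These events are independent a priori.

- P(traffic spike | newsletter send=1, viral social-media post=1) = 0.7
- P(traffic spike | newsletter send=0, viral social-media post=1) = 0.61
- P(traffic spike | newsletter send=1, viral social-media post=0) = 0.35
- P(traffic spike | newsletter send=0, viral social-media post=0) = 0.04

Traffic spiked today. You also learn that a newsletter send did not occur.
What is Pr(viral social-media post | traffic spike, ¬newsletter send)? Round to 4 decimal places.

Pr(viral social-media post | traffic spike, ¬newsletter send) ≈ 0.5893

Sum P(traffic spike|·) weighted by the priors over both values of viral social-media post:
  P(traffic spike | ¬newsletter send) = 0.04·0.914 + 0.61·0.086
        = 0.036560 + 0.052460 = 0.089020
Keeping only the viral social-media post-present terms gives 0.052460, so
  P(viral social-media post | traffic spike, ¬newsletter send) = 0.052460 / 0.089020 ≈ 0.5893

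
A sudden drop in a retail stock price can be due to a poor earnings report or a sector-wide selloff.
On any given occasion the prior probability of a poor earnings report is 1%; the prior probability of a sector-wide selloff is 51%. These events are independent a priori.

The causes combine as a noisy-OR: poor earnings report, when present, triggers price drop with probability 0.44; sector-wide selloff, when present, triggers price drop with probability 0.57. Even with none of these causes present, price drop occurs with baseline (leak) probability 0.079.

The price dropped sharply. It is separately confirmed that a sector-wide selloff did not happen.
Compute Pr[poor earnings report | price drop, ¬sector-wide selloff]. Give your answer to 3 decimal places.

Under noisy-OR, P(price drop | causes) = 1 − (1−0.079)·∏(1−qᵢ) over the active causes.
P(price drop | ¬sector-wide selloff) = 0.079×0.99 + 0.48424×0.01 = 0.078210 + 0.004842 = 0.083052
The poor earnings report-present share is 0.48424×0.01 = 0.004842.
So P(poor earnings report | price drop, ¬sector-wide selloff) = 0.004842/0.083052 ≈ 0.058.

Pr[poor earnings report | price drop, ¬sector-wide selloff] ≈ 0.058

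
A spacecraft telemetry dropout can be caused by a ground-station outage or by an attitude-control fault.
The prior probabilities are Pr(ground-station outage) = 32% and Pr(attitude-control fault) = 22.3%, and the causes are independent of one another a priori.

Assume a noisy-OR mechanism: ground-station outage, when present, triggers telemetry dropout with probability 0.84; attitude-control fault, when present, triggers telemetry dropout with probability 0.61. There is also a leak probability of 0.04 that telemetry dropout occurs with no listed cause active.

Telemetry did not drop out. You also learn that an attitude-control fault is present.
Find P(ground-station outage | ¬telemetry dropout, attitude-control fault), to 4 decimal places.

Under noisy-OR, P(telemetry dropout | causes) = 1 − (1−0.04)·∏(1−qᵢ) over the active causes.
Sum P(¬telemetry dropout|·) weighted by the priors over both values of ground-station outage:
  P(¬telemetry dropout | attitude-control fault) = 0.3744*0.68 + 0.059904*0.32
        = 0.254592 + 0.019169 = 0.273761
Keeping only the ground-station outage-present terms gives 0.019169, so
  P(ground-station outage | ¬telemetry dropout, attitude-control fault) = 0.019169 / 0.273761 ≈ 0.0700

P(ground-station outage | ¬telemetry dropout, attitude-control fault) ≈ 0.0700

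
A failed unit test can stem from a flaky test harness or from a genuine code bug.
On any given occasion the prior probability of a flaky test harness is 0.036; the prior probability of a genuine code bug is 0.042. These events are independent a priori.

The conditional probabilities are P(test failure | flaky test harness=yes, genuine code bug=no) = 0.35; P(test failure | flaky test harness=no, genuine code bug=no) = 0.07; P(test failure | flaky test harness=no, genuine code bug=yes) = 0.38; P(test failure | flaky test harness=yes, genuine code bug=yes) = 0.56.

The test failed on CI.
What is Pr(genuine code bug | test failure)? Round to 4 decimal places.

Pr(genuine code bug | test failure) ≈ 0.1746

For the numerator, keep only genuine code bug=true terms: 0.015385 + 0.000847 = 0.016232
Denominator P(test failure): 0.07·0.964·0.958 + 0.38·0.964·0.042 + 0.35·0.036·0.958 + 0.56·0.036·0.042 = 0.092949
Posterior = 0.016232 / 0.092949 ≈ 0.1746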